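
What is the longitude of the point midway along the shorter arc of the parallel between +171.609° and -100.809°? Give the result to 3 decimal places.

-144.600°

Signed shortest Δλ from +171.609° to -100.809° is +87.582°.
Midpoint longitude = +171.609° + (+87.582°)/2 = +171.609° + 43.791° = +215.400°.
Normalise into (−180°, 180°]: -144.600°.
(The naïve average (+171.609 + -100.809)/2 = 35.4° is on the wrong side of the globe.)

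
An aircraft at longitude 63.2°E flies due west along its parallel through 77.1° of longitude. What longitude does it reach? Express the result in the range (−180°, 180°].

Start at +63.2°; shift −77.1° → -13.9°.
-13.9° already lies in (−180°, 180°].

13.9°W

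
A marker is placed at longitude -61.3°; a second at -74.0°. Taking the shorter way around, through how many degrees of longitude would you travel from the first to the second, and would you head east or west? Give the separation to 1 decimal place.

12.7° west

Raw difference: -74.0 − -61.3 = -12.7°.
Normalise into (−180°, 180°]: -12.7° stays -12.7°.
Negative ⇒ the second point lies to the west; separation 12.7°.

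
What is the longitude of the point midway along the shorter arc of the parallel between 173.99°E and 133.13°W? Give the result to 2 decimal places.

159.57°W

Signed shortest Δλ from +173.99° to -133.13° is +52.88°.
Midpoint longitude = +173.99° + (+52.88°)/2 = +173.99° + 26.44° = +200.43°.
Normalise into (−180°, 180°]: -159.57°.
(The naïve average (+173.99 + -133.13)/2 = 20.43° is on the wrong side of the globe.)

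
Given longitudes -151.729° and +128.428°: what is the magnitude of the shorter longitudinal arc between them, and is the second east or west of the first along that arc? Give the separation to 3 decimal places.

79.843° west

Raw difference: 128.428 − -151.729 = 280.157°.
Normalise into (−180°, 180°]: 280.157° − 360° = -79.843°.
Negative ⇒ the second point lies to the west; separation 79.843°.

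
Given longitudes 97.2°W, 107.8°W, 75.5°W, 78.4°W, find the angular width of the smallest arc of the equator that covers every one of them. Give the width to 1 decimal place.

32.3°

Sort the longitudes: -107.8°, -97.2°, -78.4°, -75.5°.
Eastward gaps between consecutive values (wrapping around): 10.6°, 18.8°, 2.9°, 327.7°.
Largest gap = 327.7° ⇒ minimal covering band is its complement: 360° − 327.7° = 32.3°.
Band runs from -107.8° eastward to -75.5°.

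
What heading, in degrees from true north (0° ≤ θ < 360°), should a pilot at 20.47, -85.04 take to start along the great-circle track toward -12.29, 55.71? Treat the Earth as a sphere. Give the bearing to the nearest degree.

84°

Δλ = 55.71 − -85.04 = 140.75°.
θ = atan2( sin Δλ · cos φ₂ , cos φ₁ · sin φ₂ − sin φ₁ · cos φ₂ · cos Δλ )
  = atan2(0.61821, 0.06519) = 83.980° → normalised to [0°, 360°): 83.980°.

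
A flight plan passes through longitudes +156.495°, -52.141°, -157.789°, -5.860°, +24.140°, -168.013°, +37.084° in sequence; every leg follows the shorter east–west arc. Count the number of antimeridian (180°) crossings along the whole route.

Leg 1: +156.495° → -52.141°, shortest Δλ = 151.364° (east) — crosses 180°.
Leg 2: -52.141° → -157.789°, shortest Δλ = -105.648° (west) — does not cross 180°.
Leg 3: -157.789° → -5.860°, shortest Δλ = 151.929° (east) — does not cross 180°.
Leg 4: -5.860° → +24.140°, shortest Δλ = 30.0° (east) — does not cross 180°.
Leg 5: +24.140° → -168.013°, shortest Δλ = 167.847° (east) — crosses 180°.
Leg 6: -168.013° → +37.084°, shortest Δλ = -154.903° (west) — crosses 180°.
Total crossings: 3.

3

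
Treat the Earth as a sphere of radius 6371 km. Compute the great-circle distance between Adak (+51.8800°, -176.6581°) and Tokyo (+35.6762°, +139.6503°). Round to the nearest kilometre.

3867 km

Δλ = 139.6503 − -176.6581 = 316.3084°; wrapped into (−180°, 180°]: -43.6916°.
Δφ = 35.6762 − 51.8800 = -16.2038°.
a = sin²(Δφ/2) + cos φ₁ · cos φ₂ · sin²(Δλ/2) = 0.089297.
c = 2·atan2(√a, √(1−a)) = 0.60692 rad → d = 6371·c ≈ 3866.72 km.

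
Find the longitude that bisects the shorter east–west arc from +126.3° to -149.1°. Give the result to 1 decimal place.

Signed shortest Δλ from +126.3° to -149.1° is +84.6°.
Midpoint longitude = +126.3° + (+84.6°)/2 = +126.3° + 42.3° = +168.6°.
(The naïve average (+126.3 + -149.1)/2 = -11.4° is on the wrong side of the globe.)

+168.6°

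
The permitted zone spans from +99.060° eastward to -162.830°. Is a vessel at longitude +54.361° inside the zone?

Band width going east from +99.060° to -162.830°: ((-162.830 − 99.060) mod 360) = 98.110°.
Offset of +54.361° east of the west edge: ((54.361 − 99.060) mod 360) = 315.301°.
315.301° > 98.110° ⇒ outside.

No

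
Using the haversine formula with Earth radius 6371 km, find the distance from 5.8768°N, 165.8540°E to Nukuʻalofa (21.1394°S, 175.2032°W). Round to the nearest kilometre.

3646 km

Δλ = -175.2032 − 165.8540 = -341.0572°; wrapped into (−180°, 180°]: 18.9428°.
Δφ = -21.1394 − 5.8768 = -27.0162°.
a = sin²(Δφ/2) + cos φ₁ · cos φ₂ · sin²(Δλ/2) = 0.079684.
c = 2·atan2(√a, √(1−a)) = 0.57235 rad → d = 6371·c ≈ 3646.43 km.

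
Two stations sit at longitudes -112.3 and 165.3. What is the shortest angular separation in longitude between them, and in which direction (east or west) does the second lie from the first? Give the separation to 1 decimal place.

82.4° west

Raw difference: 165.3 − -112.3 = 277.6°.
Normalise into (−180°, 180°]: 277.6° − 360° = -82.4°.
Negative ⇒ the second point lies to the west; separation 82.4°.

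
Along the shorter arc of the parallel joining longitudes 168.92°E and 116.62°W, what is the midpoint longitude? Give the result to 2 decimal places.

Signed shortest Δλ from +168.92° to -116.62° is +74.46°.
Midpoint longitude = +168.92° + (+74.46°)/2 = +168.92° + 37.23° = +206.15°.
Normalise into (−180°, 180°]: -153.85°.
(The naïve average (+168.92 + -116.62)/2 = 26.15° is on the wrong side of the globe.)

153.85°W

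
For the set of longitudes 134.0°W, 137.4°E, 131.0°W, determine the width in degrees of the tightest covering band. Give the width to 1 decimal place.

91.6°

Sort the longitudes: -134.0°, -131.0°, +137.4°.
Eastward gaps between consecutive values (wrapping around): 3.0°, 268.4°, 88.6°.
Largest gap = 268.4° ⇒ minimal covering band is its complement: 360° − 268.4° = 91.6°.
Band runs from +137.4° eastward to -131.0°, crossing the antimeridian.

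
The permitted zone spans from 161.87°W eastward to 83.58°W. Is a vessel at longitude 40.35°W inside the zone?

No

Band width going east from -161.87° to -83.58°: ((-83.58 − -161.87) mod 360) = 78.29°.
Offset of -40.35° east of the west edge: ((-40.35 − -161.87) mod 360) = 121.52°.
121.52° > 78.29° ⇒ outside.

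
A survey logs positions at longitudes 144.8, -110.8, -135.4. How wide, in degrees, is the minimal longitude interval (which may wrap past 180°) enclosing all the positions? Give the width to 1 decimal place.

Sort the longitudes: -135.4°, -110.8°, +144.8°.
Eastward gaps between consecutive values (wrapping around): 24.6°, 255.6°, 79.8°.
Largest gap = 255.6° ⇒ minimal covering band is its complement: 360° − 255.6° = 104.4°.
Band runs from +144.8° eastward to -110.8°, crossing the antimeridian.

104.4°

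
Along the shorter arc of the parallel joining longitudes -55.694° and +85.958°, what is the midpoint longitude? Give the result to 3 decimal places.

Signed shortest Δλ from -55.694° to +85.958° is +141.652°.
Midpoint longitude = -55.694° + (+141.652°)/2 = -55.694° + 70.826° = +15.132°.

+15.132°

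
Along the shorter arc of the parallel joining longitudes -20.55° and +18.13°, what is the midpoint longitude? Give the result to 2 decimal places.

-1.21°

Signed shortest Δλ from -20.55° to +18.13° is +38.68°.
Midpoint longitude = -20.55° + (+38.68°)/2 = -20.55° + 19.34° = -1.21°.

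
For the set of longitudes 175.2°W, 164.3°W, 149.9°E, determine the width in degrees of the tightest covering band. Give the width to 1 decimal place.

Sort the longitudes: -175.2°, -164.3°, +149.9°.
Eastward gaps between consecutive values (wrapping around): 10.9°, 314.2°, 34.9°.
Largest gap = 314.2° ⇒ minimal covering band is its complement: 360° − 314.2° = 45.8°.
Band runs from +149.9° eastward to -164.3°, crossing the antimeridian.

45.8°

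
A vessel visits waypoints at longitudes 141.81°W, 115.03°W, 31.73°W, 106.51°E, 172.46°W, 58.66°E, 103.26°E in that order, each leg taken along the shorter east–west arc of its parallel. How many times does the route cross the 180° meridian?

2

Leg 1: -141.81° → -115.03°, shortest Δλ = 26.78° (east) — does not cross 180°.
Leg 2: -115.03° → -31.73°, shortest Δλ = 83.3° (east) — does not cross 180°.
Leg 3: -31.73° → +106.51°, shortest Δλ = 138.24° (east) — does not cross 180°.
Leg 4: +106.51° → -172.46°, shortest Δλ = 81.03° (east) — crosses 180°.
Leg 5: -172.46° → +58.66°, shortest Δλ = -128.88° (west) — crosses 180°.
Leg 6: +58.66° → +103.26°, shortest Δλ = 44.6° (east) — does not cross 180°.
Total crossings: 2.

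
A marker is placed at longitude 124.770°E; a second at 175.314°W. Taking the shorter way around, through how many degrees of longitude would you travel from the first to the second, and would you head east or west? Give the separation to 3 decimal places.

59.916° east

Raw difference: -175.314 − 124.770 = -300.084°.
Normalise into (−180°, 180°]: -300.084° + 360° = 59.916°.
Positive ⇒ the second point lies to the east; separation 59.916°.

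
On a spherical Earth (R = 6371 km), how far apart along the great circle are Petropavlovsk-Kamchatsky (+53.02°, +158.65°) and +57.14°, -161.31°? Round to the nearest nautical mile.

1377 nmi

Δλ = -161.31 − 158.65 = -319.96°; wrapped into (−180°, 180°]: 40.04°.
Δφ = 57.14 − 53.02 = 4.12°.
a = sin²(Δφ/2) + cos φ₁ · cos φ₂ · sin²(Δλ/2) = 0.039545.
c = 2·atan2(√a, √(1−a)) = 0.40039 rad → d = 6371·c ≈ 2550.88 km ≈ 1377.37 nmi.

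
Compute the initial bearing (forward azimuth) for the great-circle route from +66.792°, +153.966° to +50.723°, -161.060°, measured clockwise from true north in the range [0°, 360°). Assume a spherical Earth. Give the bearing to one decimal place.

Δλ = -161.060 − 153.966 = -315.026°; wrapped into (−180°, 180°]: 44.974°.
θ = atan2( sin Δλ · cos φ₂ , cos φ₁ · sin φ₂ − sin φ₁ · cos φ₂ · cos Δλ )
  = atan2(0.44745, -0.10656) = 103.396° → normalised to [0°, 360°): 103.396°.

103.4°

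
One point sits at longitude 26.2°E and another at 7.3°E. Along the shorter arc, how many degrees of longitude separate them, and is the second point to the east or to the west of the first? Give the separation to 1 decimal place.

18.9° west

Raw difference: 7.3 − 26.2 = -18.9°.
Normalise into (−180°, 180°]: -18.9° stays -18.9°.
Negative ⇒ the second point lies to the west; separation 18.9°.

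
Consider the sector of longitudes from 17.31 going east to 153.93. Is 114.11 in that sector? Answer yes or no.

Band width going east from +17.31° to +153.93°: ((153.93 − 17.31) mod 360) = 136.62°.
Offset of +114.11° east of the west edge: ((114.11 − 17.31) mod 360) = 96.80°.
96.80° ≤ 136.62° ⇒ inside.

Yes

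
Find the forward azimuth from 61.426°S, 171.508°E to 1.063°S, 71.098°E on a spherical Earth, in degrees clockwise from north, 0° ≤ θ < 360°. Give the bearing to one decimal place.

260.3°

Δλ = 71.098 − 171.508 = -100.410°.
θ = atan2( sin Δλ · cos φ₂ , cos φ₁ · sin φ₂ − sin φ₁ · cos φ₂ · cos Δλ )
  = atan2(-0.98337, -0.16753) = -99.668° → normalised to [0°, 360°): 260.332°.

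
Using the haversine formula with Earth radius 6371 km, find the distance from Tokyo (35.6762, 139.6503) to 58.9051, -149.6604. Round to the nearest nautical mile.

3023 nmi

Δλ = -149.6604 − 139.6503 = -289.3107°; wrapped into (−180°, 180°]: 70.6893°.
Δφ = 58.9051 − 35.6762 = 23.2289°.
a = sin²(Δφ/2) + cos φ₁ · cos φ₂ · sin²(Δλ/2) = 0.180930.
c = 2·atan2(√a, √(1−a)) = 0.87872 rad → d = 6371·c ≈ 5598.30 km ≈ 3022.84 nmi.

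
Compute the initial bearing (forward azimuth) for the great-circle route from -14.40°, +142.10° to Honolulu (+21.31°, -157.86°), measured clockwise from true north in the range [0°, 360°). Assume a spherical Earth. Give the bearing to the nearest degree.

Δλ = -157.86 − 142.10 = -299.96°; wrapped into (−180°, 180°]: 60.04°.
θ = atan2( sin Δλ · cos φ₂ , cos φ₁ · sin φ₂ − sin φ₁ · cos φ₂ · cos Δλ )
  = atan2(0.80714, 0.46770) = 59.910° → normalised to [0°, 360°): 59.910°.

60°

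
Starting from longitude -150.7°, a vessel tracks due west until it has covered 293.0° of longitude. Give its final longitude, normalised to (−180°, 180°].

Start at -150.7°; shift −293.0° → -443.7°.
-443.7° lies outside (−180°, 180°]; add 360° → -83.7°.

-83.7°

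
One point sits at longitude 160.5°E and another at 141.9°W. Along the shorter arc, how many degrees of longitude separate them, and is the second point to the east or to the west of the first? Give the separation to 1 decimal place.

Raw difference: -141.9 − 160.5 = -302.4°.
Normalise into (−180°, 180°]: -302.4° + 360° = 57.6°.
Positive ⇒ the second point lies to the east; separation 57.6°.

57.6° east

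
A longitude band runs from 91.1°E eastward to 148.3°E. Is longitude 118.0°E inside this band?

Band width going east from +91.1° to +148.3°: ((148.3 − 91.1) mod 360) = 57.2°.
Offset of +118.0° east of the west edge: ((118.0 − 91.1) mod 360) = 26.9°.
26.9° ≤ 57.2° ⇒ inside.

Yes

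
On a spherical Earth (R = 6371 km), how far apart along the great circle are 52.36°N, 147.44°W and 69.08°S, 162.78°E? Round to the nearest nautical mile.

Δλ = 162.78 − -147.44 = 310.22°; wrapped into (−180°, 180°]: -49.78°.
Δφ = -69.08 − 52.36 = -121.44°.
a = sin²(Δφ/2) + cos φ₁ · cos φ₂ · sin²(Δλ/2) = 0.799429.
c = 2·atan2(√a, √(1−a)) = 2.21287 rad → d = 6371·c ≈ 14098.20 km ≈ 7612.42 nmi.

7612 nmi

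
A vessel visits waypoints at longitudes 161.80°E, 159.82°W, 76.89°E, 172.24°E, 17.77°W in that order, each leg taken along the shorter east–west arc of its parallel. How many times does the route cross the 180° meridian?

3

Leg 1: +161.80° → -159.82°, shortest Δλ = 38.38° (east) — crosses 180°.
Leg 2: -159.82° → +76.89°, shortest Δλ = -123.29° (west) — crosses 180°.
Leg 3: +76.89° → +172.24°, shortest Δλ = 95.35° (east) — does not cross 180°.
Leg 4: +172.24° → -17.77°, shortest Δλ = 169.99° (east) — crosses 180°.
Total crossings: 3.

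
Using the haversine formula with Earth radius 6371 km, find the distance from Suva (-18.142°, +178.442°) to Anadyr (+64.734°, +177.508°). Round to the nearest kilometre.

9216 km

Δλ = 177.508 − 178.442 = -0.934°.
Δφ = 64.734 − -18.142 = 82.876°.
a = sin²(Δφ/2) + cos φ₁ · cos φ₂ · sin²(Δλ/2) = 0.438018.
c = 2·atan2(√a, √(1−a)) = 1.44651 rad → d = 6371·c ≈ 9215.74 km.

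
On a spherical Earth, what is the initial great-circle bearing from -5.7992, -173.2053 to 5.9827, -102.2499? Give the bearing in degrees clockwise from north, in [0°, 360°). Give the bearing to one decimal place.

Δλ = -102.2499 − -173.2053 = 70.9554°.
θ = atan2( sin Δλ · cos φ₂ , cos φ₁ · sin φ₂ − sin φ₁ · cos φ₂ · cos Δλ )
  = atan2(0.94012, 0.13649) = 81.740° → normalised to [0°, 360°): 81.740°.

81.7°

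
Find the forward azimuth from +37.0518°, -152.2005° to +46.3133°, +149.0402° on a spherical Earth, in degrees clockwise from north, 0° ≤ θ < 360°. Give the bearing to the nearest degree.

Δλ = 149.0402 − -152.2005 = 301.2407°; wrapped into (−180°, 180°]: -58.7593°.
θ = atan2( sin Δλ · cos φ₂ , cos φ₁ · sin φ₂ − sin φ₁ · cos φ₂ · cos Δλ )
  = atan2(-0.59056, 0.36128) = -58.544° → normalised to [0°, 360°): 301.456°.

301°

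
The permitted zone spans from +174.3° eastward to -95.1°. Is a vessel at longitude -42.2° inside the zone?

No

Band width going east from +174.3° to -95.1°: ((-95.1 − 174.3) mod 360) = 90.6°.
Offset of -42.2° east of the west edge: ((-42.2 − 174.3) mod 360) = 143.5°.
143.5° > 90.6° ⇒ outside.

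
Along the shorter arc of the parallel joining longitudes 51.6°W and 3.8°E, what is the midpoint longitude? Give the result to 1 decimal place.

Signed shortest Δλ from -51.6° to +3.8° is +55.4°.
Midpoint longitude = -51.6° + (+55.4°)/2 = -51.6° + 27.7° = -23.9°.

23.9°W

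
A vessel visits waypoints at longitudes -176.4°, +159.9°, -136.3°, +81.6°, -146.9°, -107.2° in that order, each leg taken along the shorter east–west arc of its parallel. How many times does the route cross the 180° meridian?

Leg 1: -176.4° → +159.9°, shortest Δλ = -23.7° (west) — crosses 180°.
Leg 2: +159.9° → -136.3°, shortest Δλ = 63.8° (east) — crosses 180°.
Leg 3: -136.3° → +81.6°, shortest Δλ = -142.1° (west) — crosses 180°.
Leg 4: +81.6° → -146.9°, shortest Δλ = 131.5° (east) — crosses 180°.
Leg 5: -146.9° → -107.2°, shortest Δλ = 39.7° (east) — does not cross 180°.
Total crossings: 4.

4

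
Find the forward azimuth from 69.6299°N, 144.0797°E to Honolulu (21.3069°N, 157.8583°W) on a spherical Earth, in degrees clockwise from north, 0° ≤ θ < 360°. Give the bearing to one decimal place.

113.0°

Δλ = -157.8583 − 144.0797 = -301.9380°; wrapped into (−180°, 180°]: 58.0620°.
θ = atan2( sin Δλ · cos φ₂ , cos φ₁ · sin φ₂ − sin φ₁ · cos φ₂ · cos Δλ )
  = atan2(0.79062, -0.33554) = 112.997° → normalised to [0°, 360°): 112.997°.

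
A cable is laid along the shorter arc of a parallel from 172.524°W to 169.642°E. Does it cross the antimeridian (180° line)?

Naïve |169.642 − -172.524| = 342.166° > 180°, so the shorter arc goes the other way round — across 180°.
Signed shortest Δλ = ((169.642 − -172.524 + 180) mod 360) − 180 = -17.834°.
Going west by 17.834° from -172.524° passes through 180° before reaching +169.642°.

Yes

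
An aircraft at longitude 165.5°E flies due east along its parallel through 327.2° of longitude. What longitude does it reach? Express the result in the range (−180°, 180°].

Start at +165.5°; shift +327.2° → +492.7°.
+492.7° lies outside (−180°, 180°]; subtract 360° → +132.7°.

132.7°E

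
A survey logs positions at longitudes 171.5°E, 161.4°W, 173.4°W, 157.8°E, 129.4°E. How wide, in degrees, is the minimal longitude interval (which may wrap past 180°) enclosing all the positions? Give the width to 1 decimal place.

Sort the longitudes: -173.4°, -161.4°, +129.4°, +157.8°, +171.5°.
Eastward gaps between consecutive values (wrapping around): 12.0°, 290.8°, 28.4°, 13.7°, 15.1°.
Largest gap = 290.8° ⇒ minimal covering band is its complement: 360° − 290.8° = 69.2°.
Band runs from +129.4° eastward to -161.4°, crossing the antimeridian.

69.2°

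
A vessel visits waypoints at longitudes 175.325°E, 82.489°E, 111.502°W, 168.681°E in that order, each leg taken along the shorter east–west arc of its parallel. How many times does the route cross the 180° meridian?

Leg 1: +175.325° → +82.489°, shortest Δλ = -92.836° (west) — does not cross 180°.
Leg 2: +82.489° → -111.502°, shortest Δλ = 166.009° (east) — crosses 180°.
Leg 3: -111.502° → +168.681°, shortest Δλ = -79.817° (west) — crosses 180°.
Total crossings: 2.

2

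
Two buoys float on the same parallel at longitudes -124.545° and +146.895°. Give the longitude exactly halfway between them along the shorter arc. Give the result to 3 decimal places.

-168.825°

Signed shortest Δλ from -124.545° to +146.895° is -88.560°.
Midpoint longitude = -124.545° + (-88.560°)/2 = -124.545° − 44.280° = -168.825°.
(The naïve average (-124.545 + +146.895)/2 = 11.175° is on the wrong side of the globe.)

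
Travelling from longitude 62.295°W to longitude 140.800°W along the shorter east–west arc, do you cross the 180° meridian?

No

Signed shortest Δλ = ((-140.800 − -62.295 + 180) mod 360) − 180 = -78.505°.
Going west by 78.505° from -62.295° reaches -140.800° without touching 180°.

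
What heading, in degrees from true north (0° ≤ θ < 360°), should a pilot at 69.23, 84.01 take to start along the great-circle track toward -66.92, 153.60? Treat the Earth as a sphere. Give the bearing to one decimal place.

Δλ = 153.60 − 84.01 = 69.59°.
θ = atan2( sin Δλ · cos φ₂ , cos φ₁ · sin φ₂ − sin φ₁ · cos φ₂ · cos Δλ )
  = atan2(0.36741, -0.45406) = 141.022° → normalised to [0°, 360°): 141.022°.

141.0°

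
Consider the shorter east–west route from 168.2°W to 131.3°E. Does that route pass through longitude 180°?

Naïve |131.3 − -168.2| = 299.5° > 180°, so the shorter arc goes the other way round — across 180°.
Signed shortest Δλ = ((131.3 − -168.2 + 180) mod 360) − 180 = -60.5°.
Going west by 60.5° from -168.2° passes through 180° before reaching +131.3°.

Yes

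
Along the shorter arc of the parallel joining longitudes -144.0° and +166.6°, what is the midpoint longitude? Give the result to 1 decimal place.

Signed shortest Δλ from -144.0° to +166.6° is -49.4°.
Midpoint longitude = -144.0° + (-49.4°)/2 = -144.0° − 24.7° = -168.7°.
(The naïve average (-144.0 + +166.6)/2 = 11.3° is on the wrong side of the globe.)

-168.7°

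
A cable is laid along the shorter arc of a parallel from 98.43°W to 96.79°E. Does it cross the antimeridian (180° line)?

Yes

Naïve |96.79 − -98.43| = 195.22° > 180°, so the shorter arc goes the other way round — across 180°.
Signed shortest Δλ = ((96.79 − -98.43 + 180) mod 360) − 180 = -164.78°.
Going west by 164.78° from -98.43° passes through 180° before reaching +96.79°.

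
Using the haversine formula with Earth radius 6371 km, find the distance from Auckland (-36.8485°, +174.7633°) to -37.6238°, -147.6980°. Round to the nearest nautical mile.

1783 nmi

Δλ = -147.6980 − 174.7633 = -322.4613°; wrapped into (−180°, 180°]: 37.5387°.
Δφ = -37.6238 − -36.8485 = -0.7753°.
a = sin²(Δφ/2) + cos φ₁ · cos φ₂ · sin²(Δλ/2) = 0.065663.
c = 2·atan2(√a, √(1−a)) = 0.51828 rad → d = 6371·c ≈ 3301.95 km ≈ 1782.91 nmi.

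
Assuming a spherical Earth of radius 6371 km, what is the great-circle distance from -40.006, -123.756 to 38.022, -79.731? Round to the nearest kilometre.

9766 km

Δλ = -79.731 − -123.756 = 44.025°.
Δφ = 38.022 − -40.006 = 78.028°.
a = sin²(Δφ/2) + cos φ₁ · cos φ₂ · sin²(Δλ/2) = 0.481052.
c = 2·atan2(√a, √(1−a)) = 1.53289 rad → d = 6371·c ≈ 9766.05 km.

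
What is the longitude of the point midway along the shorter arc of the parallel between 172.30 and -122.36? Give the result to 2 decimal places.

Signed shortest Δλ from +172.30° to -122.36° is +65.34°.
Midpoint longitude = +172.30° + (+65.34°)/2 = +172.30° + 32.67° = +204.97°.
Normalise into (−180°, 180°]: -155.03°.
(The naïve average (+172.30 + -122.36)/2 = 24.97° is on the wrong side of the globe.)

-155.03°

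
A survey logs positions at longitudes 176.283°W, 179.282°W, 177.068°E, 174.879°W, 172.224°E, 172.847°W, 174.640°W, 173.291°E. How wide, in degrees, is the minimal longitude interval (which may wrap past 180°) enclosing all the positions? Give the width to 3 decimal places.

Sort the longitudes: -179.282°, -176.283°, -174.879°, -174.640°, -172.847°, +172.224°, +173.291°, +177.068°.
Eastward gaps between consecutive values (wrapping around): 2.999°, 1.404°, 0.239°, 1.793°, 345.071°, 1.067°, 3.777°, 3.650°.
Largest gap = 345.071° ⇒ minimal covering band is its complement: 360° − 345.071° = 14.929°.
Band runs from +172.224° eastward to -172.847°, crossing the antimeridian.

14.929°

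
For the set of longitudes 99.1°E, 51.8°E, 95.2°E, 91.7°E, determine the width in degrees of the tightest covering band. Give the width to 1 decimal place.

Sort the longitudes: +51.8°, +91.7°, +95.2°, +99.1°.
Eastward gaps between consecutive values (wrapping around): 39.9°, 3.5°, 3.9°, 312.7°.
Largest gap = 312.7° ⇒ minimal covering band is its complement: 360° − 312.7° = 47.3°.
Band runs from +51.8° eastward to +99.1°.

47.3°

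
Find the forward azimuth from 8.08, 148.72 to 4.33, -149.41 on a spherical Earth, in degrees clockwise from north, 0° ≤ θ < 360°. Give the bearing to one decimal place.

89.4°

Δλ = -149.41 − 148.72 = -298.13°; wrapped into (−180°, 180°]: 61.87°.
θ = atan2( sin Δλ · cos φ₂ , cos φ₁ · sin φ₂ − sin φ₁ · cos φ₂ · cos Δλ )
  = atan2(0.87936, 0.00867) = 89.435° → normalised to [0°, 360°): 89.435°.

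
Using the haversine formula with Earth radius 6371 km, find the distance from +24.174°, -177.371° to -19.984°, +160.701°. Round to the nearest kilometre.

5454 km

Δλ = 160.701 − -177.371 = 338.072°; wrapped into (−180°, 180°]: -21.928°.
Δφ = -19.984 − 24.174 = -44.158°.
a = sin²(Δφ/2) + cos φ₁ · cos φ₂ · sin²(Δλ/2) = 0.172303.
c = 2·atan2(√a, √(1−a)) = 0.85609 rad → d = 6371·c ≈ 5454.17 km.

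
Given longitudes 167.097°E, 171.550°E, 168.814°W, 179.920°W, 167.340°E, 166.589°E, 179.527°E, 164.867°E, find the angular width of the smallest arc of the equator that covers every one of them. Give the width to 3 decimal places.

Sort the longitudes: -179.920°, -168.814°, +164.867°, +166.589°, +167.097°, +167.340°, +171.550°, +179.527°.
Eastward gaps between consecutive values (wrapping around): 11.106°, 333.681°, 1.722°, 0.508°, 0.243°, 4.210°, 7.977°, 0.553°.
Largest gap = 333.681° ⇒ minimal covering band is its complement: 360° − 333.681° = 26.319°.
Band runs from +164.867° eastward to -168.814°, crossing the antimeridian.

26.319°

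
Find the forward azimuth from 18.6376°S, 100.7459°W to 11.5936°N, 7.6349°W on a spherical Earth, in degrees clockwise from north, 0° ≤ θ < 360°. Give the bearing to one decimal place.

79.9°

Δλ = -7.6349 − -100.7459 = 93.1110°.
θ = atan2( sin Δλ · cos φ₂ , cos φ₁ · sin φ₂ − sin φ₁ · cos φ₂ · cos Δλ )
  = atan2(0.97815, 0.17344) = 79.945° → normalised to [0°, 360°): 79.945°.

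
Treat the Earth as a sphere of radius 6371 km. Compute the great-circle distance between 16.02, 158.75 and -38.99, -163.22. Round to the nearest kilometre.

Δλ = -163.22 − 158.75 = -321.97°; wrapped into (−180°, 180°]: 38.03°.
Δφ = -38.99 − 16.02 = -55.01°.
a = sin²(Δφ/2) + cos φ₁ · cos φ₂ · sin²(Δλ/2) = 0.292589.
c = 2·atan2(√a, √(1−a)) = 1.14305 rad → d = 6371·c ≈ 7282.37 km.

7282 km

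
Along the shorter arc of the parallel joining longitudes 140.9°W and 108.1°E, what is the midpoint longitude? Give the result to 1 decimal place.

Signed shortest Δλ from -140.9° to +108.1° is -111.0°.
Midpoint longitude = -140.9° + (-111.0°)/2 = -140.9° − 55.5° = -196.4°.
Normalise into (−180°, 180°]: +163.6°.
(The naïve average (-140.9 + +108.1)/2 = -16.4° is on the wrong side of the globe.)

163.6°E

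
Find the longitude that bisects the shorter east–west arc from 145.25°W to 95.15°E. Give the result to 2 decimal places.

154.95°E

Signed shortest Δλ from -145.25° to +95.15° is -119.60°.
Midpoint longitude = -145.25° + (-119.60°)/2 = -145.25° − 59.80° = -205.05°.
Normalise into (−180°, 180°]: +154.95°.
(The naïve average (-145.25 + +95.15)/2 = -25.05° is on the wrong side of the globe.)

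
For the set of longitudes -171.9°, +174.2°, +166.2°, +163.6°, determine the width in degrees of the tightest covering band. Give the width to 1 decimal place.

24.5°

Sort the longitudes: -171.9°, +163.6°, +166.2°, +174.2°.
Eastward gaps between consecutive values (wrapping around): 335.5°, 2.6°, 8.0°, 13.9°.
Largest gap = 335.5° ⇒ minimal covering band is its complement: 360° − 335.5° = 24.5°.
Band runs from +163.6° eastward to -171.9°, crossing the antimeridian.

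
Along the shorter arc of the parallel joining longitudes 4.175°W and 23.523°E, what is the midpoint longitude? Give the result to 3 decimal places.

Signed shortest Δλ from -4.175° to +23.523° is +27.698°.
Midpoint longitude = -4.175° + (+27.698°)/2 = -4.175° + 13.849° = +9.674°.

9.674°E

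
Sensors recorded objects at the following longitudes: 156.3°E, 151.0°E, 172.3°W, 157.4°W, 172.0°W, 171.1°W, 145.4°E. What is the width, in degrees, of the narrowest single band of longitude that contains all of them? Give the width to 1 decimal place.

Sort the longitudes: -172.3°, -172.0°, -171.1°, -157.4°, +145.4°, +151.0°, +156.3°.
Eastward gaps between consecutive values (wrapping around): 0.3°, 0.9°, 13.7°, 302.8°, 5.6°, 5.3°, 31.4°.
Largest gap = 302.8° ⇒ minimal covering band is its complement: 360° − 302.8° = 57.2°.
Band runs from +145.4° eastward to -157.4°, crossing the antimeridian.

57.2°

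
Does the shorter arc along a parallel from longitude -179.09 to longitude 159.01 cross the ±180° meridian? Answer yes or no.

Yes

Naïve |159.01 − -179.09| = 338.1° > 180°, so the shorter arc goes the other way round — across 180°.
Signed shortest Δλ = ((159.01 − -179.09 + 180) mod 360) − 180 = -21.9°.
Going west by 21.9° from -179.09° passes through 180° before reaching +159.01°.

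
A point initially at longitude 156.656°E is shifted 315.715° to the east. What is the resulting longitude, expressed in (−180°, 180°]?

Start at +156.656°; shift +315.715° → +472.371°.
+472.371° lies outside (−180°, 180°]; subtract 360° → +112.371°.

112.371°E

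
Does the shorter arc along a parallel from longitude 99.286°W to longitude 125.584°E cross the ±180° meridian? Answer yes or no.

Naïve |125.584 − -99.286| = 224.87° > 180°, so the shorter arc goes the other way round — across 180°.
Signed shortest Δλ = ((125.584 − -99.286 + 180) mod 360) − 180 = -135.13°.
Going west by 135.13° from -99.286° passes through 180° before reaching +125.584°.

Yes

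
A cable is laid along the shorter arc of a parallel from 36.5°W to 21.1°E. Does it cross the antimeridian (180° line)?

Signed shortest Δλ = ((21.1 − -36.5 + 180) mod 360) − 180 = 57.6°.
Going east by 57.6° from -36.5° reaches +21.1° without touching 180°.

No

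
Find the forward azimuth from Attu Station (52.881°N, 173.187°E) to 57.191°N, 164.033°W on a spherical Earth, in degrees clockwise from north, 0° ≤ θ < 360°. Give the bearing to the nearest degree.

Δλ = -164.033 − 173.187 = -337.220°; wrapped into (−180°, 180°]: 22.780°.
θ = atan2( sin Δλ · cos φ₂ , cos φ₁ · sin φ₂ − sin φ₁ · cos φ₂ · cos Δλ )
  = atan2(0.20980, 0.10885) = 62.577° → normalised to [0°, 360°): 62.577°.

63°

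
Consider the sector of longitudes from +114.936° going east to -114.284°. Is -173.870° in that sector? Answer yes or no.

Yes

Band width going east from +114.936° to -114.284°: ((-114.284 − 114.936) mod 360) = 130.780°.
Offset of -173.870° east of the west edge: ((-173.870 − 114.936) mod 360) = 71.194°.
71.194° ≤ 130.780° ⇒ inside.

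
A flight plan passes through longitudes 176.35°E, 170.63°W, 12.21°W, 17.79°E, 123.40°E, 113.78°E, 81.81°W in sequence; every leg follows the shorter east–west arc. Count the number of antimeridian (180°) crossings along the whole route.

Leg 1: +176.35° → -170.63°, shortest Δλ = 13.02° (east) — crosses 180°.
Leg 2: -170.63° → -12.21°, shortest Δλ = 158.42° (east) — does not cross 180°.
Leg 3: -12.21° → +17.79°, shortest Δλ = 30.0° (east) — does not cross 180°.
Leg 4: +17.79° → +123.40°, shortest Δλ = 105.61° (east) — does not cross 180°.
Leg 5: +123.40° → +113.78°, shortest Δλ = -9.62° (west) — does not cross 180°.
Leg 6: +113.78° → -81.81°, shortest Δλ = 164.41° (east) — crosses 180°.
Total crossings: 2.

2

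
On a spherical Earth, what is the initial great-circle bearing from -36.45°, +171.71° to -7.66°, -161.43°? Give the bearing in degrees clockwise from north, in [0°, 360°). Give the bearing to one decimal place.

47.0°

Δλ = -161.43 − 171.71 = -333.14°; wrapped into (−180°, 180°]: 26.86°.
θ = atan2( sin Δλ · cos φ₂ , cos φ₁ · sin φ₂ − sin φ₁ · cos φ₂ · cos Δλ )
  = atan2(0.44778, 0.41807) = 46.965° → normalised to [0°, 360°): 46.965°.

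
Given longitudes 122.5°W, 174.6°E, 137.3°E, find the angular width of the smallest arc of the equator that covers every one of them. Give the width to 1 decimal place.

Sort the longitudes: -122.5°, +137.3°, +174.6°.
Eastward gaps between consecutive values (wrapping around): 259.8°, 37.3°, 62.9°.
Largest gap = 259.8° ⇒ minimal covering band is its complement: 360° − 259.8° = 100.2°.
Band runs from +137.3° eastward to -122.5°, crossing the antimeridian.

100.2°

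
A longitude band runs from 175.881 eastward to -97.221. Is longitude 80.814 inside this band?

No

Band width going east from +175.881° to -97.221°: ((-97.221 − 175.881) mod 360) = 86.898°.
Offset of +80.814° east of the west edge: ((80.814 − 175.881) mod 360) = 264.933°.
264.933° > 86.898° ⇒ outside.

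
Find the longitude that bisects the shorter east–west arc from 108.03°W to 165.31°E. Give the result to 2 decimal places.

151.36°W

Signed shortest Δλ from -108.03° to +165.31° is -86.66°.
Midpoint longitude = -108.03° + (-86.66°)/2 = -108.03° − 43.33° = -151.36°.
(The naïve average (-108.03 + +165.31)/2 = 28.64° is on the wrong side of the globe.)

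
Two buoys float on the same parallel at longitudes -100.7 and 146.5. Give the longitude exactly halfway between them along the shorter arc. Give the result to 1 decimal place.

-157.1°

Signed shortest Δλ from -100.7° to +146.5° is -112.8°.
Midpoint longitude = -100.7° + (-112.8°)/2 = -100.7° − 56.4° = -157.1°.
(The naïve average (-100.7 + +146.5)/2 = 22.9° is on the wrong side of the globe.)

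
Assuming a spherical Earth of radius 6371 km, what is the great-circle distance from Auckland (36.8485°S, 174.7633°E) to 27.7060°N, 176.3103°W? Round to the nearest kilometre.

7239 km

Δλ = -176.3103 − 174.7633 = -351.0736°; wrapped into (−180°, 180°]: 8.9264°.
Δφ = 27.7060 − -36.8485 = 64.5545°.
a = sin²(Δφ/2) + cos φ₁ · cos φ₂ · sin²(Δλ/2) = 0.289464.
c = 2·atan2(√a, √(1−a)) = 1.13617 rad → d = 6371·c ≈ 7238.54 km.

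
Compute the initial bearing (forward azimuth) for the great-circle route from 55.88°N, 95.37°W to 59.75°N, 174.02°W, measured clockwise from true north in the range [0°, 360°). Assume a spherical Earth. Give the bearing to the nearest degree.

Δλ = -174.02 − -95.37 = -78.65°.
θ = atan2( sin Δλ · cos φ₂ , cos φ₁ · sin φ₂ − sin φ₁ · cos φ₂ · cos Δλ )
  = atan2(-0.49392, 0.40247) = -50.825° → normalised to [0°, 360°): 309.175°.

309°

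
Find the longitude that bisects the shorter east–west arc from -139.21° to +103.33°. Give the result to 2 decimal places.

Signed shortest Δλ from -139.21° to +103.33° is -117.46°.
Midpoint longitude = -139.21° + (-117.46°)/2 = -139.21° − 58.73° = -197.94°.
Normalise into (−180°, 180°]: +162.06°.
(The naïve average (-139.21 + +103.33)/2 = -17.94° is on the wrong side of the globe.)

+162.06°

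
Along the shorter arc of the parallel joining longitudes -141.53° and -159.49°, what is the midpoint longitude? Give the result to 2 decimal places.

-150.51°

Signed shortest Δλ from -141.53° to -159.49° is -17.96°.
Midpoint longitude = -141.53° + (-17.96°)/2 = -141.53° − 8.98° = -150.51°.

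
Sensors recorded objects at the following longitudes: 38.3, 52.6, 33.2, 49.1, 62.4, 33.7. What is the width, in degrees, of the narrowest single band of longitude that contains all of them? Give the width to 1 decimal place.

Sort the longitudes: +33.2°, +33.7°, +38.3°, +49.1°, +52.6°, +62.4°.
Eastward gaps between consecutive values (wrapping around): 0.5°, 4.6°, 10.8°, 3.5°, 9.8°, 330.8°.
Largest gap = 330.8° ⇒ minimal covering band is its complement: 360° − 330.8° = 29.2°.
Band runs from +33.2° eastward to +62.4°.

29.2°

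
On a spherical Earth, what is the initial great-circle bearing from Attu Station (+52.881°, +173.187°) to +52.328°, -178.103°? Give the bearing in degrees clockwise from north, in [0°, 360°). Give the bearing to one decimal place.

92.5°

Δλ = -178.103 − 173.187 = -351.290°; wrapped into (−180°, 180°]: 8.710°.
θ = atan2( sin Δλ · cos φ₂ , cos φ₁ · sin φ₂ − sin φ₁ · cos φ₂ · cos Δλ )
  = atan2(0.09255, -0.00403) = 92.494° → normalised to [0°, 360°): 92.494°.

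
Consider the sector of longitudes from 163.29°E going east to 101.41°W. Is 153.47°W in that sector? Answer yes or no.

Yes

Band width going east from +163.29° to -101.41°: ((-101.41 − 163.29) mod 360) = 95.30°.
Offset of -153.47° east of the west edge: ((-153.47 − 163.29) mod 360) = 43.24°.
43.24° ≤ 95.30° ⇒ inside.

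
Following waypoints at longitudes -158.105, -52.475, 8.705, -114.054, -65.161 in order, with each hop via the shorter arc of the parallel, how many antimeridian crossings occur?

Leg 1: -158.105° → -52.475°, shortest Δλ = 105.63° (east) — does not cross 180°.
Leg 2: -52.475° → +8.705°, shortest Δλ = 61.18° (east) — does not cross 180°.
Leg 3: +8.705° → -114.054°, shortest Δλ = -122.759° (west) — does not cross 180°.
Leg 4: -114.054° → -65.161°, shortest Δλ = 48.893° (east) — does not cross 180°.
Total crossings: 0.

0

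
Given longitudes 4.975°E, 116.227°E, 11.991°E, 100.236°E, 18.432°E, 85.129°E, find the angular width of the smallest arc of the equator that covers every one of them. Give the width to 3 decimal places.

Sort the longitudes: +4.975°, +11.991°, +18.432°, +85.129°, +100.236°, +116.227°.
Eastward gaps between consecutive values (wrapping around): 7.016°, 6.441°, 66.697°, 15.107°, 15.991°, 248.748°.
Largest gap = 248.748° ⇒ minimal covering band is its complement: 360° − 248.748° = 111.252°.
Band runs from +4.975° eastward to +116.227°.

111.252°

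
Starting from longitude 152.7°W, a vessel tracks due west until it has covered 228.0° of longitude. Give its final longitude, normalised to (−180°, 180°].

Start at -152.7°; shift −228.0° → -380.7°.
-380.7° lies outside (−180°, 180°]; add 360° → -20.7°.

20.7°W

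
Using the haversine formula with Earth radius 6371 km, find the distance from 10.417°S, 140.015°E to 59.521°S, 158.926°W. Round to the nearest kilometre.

7405 km

Δλ = -158.926 − 140.015 = -298.941°; wrapped into (−180°, 180°]: 61.059°.
Δφ = -59.521 − -10.417 = -49.104°.
a = sin²(Δφ/2) + cos φ₁ · cos φ₂ · sin²(Δλ/2) = 0.301385.
c = 2·atan2(√a, √(1−a)) = 1.16230 rad → d = 6371·c ≈ 7405.02 km.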